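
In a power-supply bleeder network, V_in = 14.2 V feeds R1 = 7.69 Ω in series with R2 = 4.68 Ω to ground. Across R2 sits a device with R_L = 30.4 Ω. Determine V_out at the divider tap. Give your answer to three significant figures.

V_out ≈ 4.90 V

The load sits in parallel with R2, giving an effective lower resistance R2' = R2·R_L/(R2+R_L) = 4.056 Ω.
Now apply the divider: V_out = 14.2 × 0.3453 = 4.903 V.
(Unloaded it would be 5.37 V; the load pulls it down.)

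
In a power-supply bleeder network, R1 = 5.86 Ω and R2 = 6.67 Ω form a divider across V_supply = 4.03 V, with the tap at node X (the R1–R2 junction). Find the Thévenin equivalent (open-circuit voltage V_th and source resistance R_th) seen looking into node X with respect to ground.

V_th ≈ 2.15 V, R_th ≈ 3.12 Ω

With X open, the divider is unloaded: V_th = 4.03 × 6.67/12.53 = 2.145 V.
With V_supply suppressed (replaced by a short), R_th = R1 ‖ R2 = (5.860 × 6.67)/(5.860 + 6.67) = 3.119 Ω.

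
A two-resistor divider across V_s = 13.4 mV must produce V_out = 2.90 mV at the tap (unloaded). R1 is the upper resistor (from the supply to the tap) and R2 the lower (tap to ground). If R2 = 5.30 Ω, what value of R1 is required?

R1 ≈ 19.2 Ω

V_out/V_s = R2/(R1+R2) = 0.2164.
R1 = R2·(1/k − 1) = 5.30 × 3.621 = 19.19 Ω.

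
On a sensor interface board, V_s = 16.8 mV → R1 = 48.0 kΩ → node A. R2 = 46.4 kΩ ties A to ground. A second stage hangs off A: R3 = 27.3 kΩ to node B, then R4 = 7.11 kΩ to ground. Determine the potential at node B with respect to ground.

V_B ≈ 1.01 mV

Looking into the second stage from A: R3 + R4 = 34.41 kΩ appears in parallel with R2.
Effective lower resistance at A: R2 ‖ 34.41 = 19.76 kΩ.
V_A = 16.8 × 19.76/(48.0 + 19.76) = 4.899 mV.
Then the unloaded second divider: V_B = V_A × R4/(R3+R4) = 4.899 × 0.2066 = 1.012 mV.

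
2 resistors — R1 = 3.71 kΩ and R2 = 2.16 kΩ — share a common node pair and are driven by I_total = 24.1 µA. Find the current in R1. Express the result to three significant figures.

I ≈ 8.87 µA

With just two branches, the current splits inversely with resistance.
So I = 24.1 × 2.16/5.870 = 8.868 µA.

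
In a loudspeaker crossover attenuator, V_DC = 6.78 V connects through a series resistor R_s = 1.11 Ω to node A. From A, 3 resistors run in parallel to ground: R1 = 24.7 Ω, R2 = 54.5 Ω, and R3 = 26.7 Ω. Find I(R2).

I ≈ 0.112 A

Combine the parallel branches: R_p = (1/24.7 + 1/54.5 + 1/26.7)⁻¹ = 10.39 Ω.
V_A = 6.78 × 10.39/11.50 = 6.125 V.
Branch current I = V_A/R2 = 6.125/54.5 = 0.1124 A.
(Equivalently: I_total = 0.5898 A, then current-divider fraction G_k/ΣG = 0.1906.)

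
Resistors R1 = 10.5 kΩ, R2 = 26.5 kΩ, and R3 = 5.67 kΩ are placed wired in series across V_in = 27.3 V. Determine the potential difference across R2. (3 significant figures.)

V ≈ 17.0 V

Total series resistance ΣR = 10.5 + 26.5 + 5.67 = 42.67 kΩ.
V = V_in · R/ΣR = 27.3 × 0.6210 = 16.95 V.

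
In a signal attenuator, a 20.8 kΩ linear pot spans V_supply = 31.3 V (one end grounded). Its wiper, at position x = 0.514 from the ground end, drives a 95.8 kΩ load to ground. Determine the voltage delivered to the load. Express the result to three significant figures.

V_out ≈ 15.3 V

The pot divides into 10.11 kΩ above the wiper and 10.69 kΩ below.
R_L loads the lower segment: effective lower R = 9.618 kΩ.
V_out = 31.3 × 9.618/(10.11 + 9.618) = 15.26 V.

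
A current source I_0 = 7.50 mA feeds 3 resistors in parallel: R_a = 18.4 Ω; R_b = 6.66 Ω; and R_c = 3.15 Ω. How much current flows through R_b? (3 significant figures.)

Conductances: ΣG = 1/18.4 + 1/6.66 + 1/3.15 = 0.5220 (1/Ω).
R_b takes the fraction G_k/ΣG = 0.1502/0.5220 = 0.2877, so I = 7.50 × 0.2877 = 2.158 mA.

I ≈ 2.16 mA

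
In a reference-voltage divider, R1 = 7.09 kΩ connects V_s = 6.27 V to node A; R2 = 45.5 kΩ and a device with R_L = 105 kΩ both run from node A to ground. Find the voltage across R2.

V_out ≈ 5.13 V

First combine the lower leg with the load: R2 ‖ R_L = 31.74 kΩ.
Now apply the divider: V_out = 6.27 × 0.8174 = 5.125 V.
(Unloaded it would be 5.42 V; the load pulls it down.)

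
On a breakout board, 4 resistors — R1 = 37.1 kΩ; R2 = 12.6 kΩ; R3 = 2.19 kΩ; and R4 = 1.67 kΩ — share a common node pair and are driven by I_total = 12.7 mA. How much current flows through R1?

I ≈ 0.295 mA

Total conductance ΣG = 1/37.1 + 1/12.6 + 1/2.19 + 1/1.67 = 1.162 (units of 1/kΩ).
By the current-divider rule, I = I_total · G_k/ΣG = 12.7 × 0.02320 = 0.2947 mA.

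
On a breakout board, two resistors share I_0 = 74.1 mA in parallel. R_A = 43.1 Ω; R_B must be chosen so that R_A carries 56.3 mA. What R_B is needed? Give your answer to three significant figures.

Two-branch current divider: I_A = I_0 · R_B/(R_A + R_B).
With f = 0.7598, R_B = R_A · f/(1−f) = 43.1 × 3.163 = 136.3 Ω.

R_B ≈ 136 Ω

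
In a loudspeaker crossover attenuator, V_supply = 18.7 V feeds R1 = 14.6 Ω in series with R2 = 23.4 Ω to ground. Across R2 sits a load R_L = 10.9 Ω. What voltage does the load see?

The load sits in parallel with R2, giving an effective lower resistance R2' = R2·R_L/(R2+R_L) = 7.436 Ω.
Then V_out = V_supply · R2'/(R1 + R2') = 18.7 × 7.436/22.04 = 6.310 V.

V_out ≈ 6.31 V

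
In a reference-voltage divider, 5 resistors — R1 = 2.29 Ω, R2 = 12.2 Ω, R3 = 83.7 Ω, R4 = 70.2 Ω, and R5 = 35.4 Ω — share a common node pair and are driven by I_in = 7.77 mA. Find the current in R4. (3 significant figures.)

I ≈ 0.193 mA

Conductances: ΣG = 1/2.29 + 1/12.2 + 1/83.7 + 1/70.2 + 1/35.4 = 0.5731 (1/Ω).
R4 takes the fraction G_k/ΣG = 0.01425/0.5731 = 0.02486, so I = 7.77 × 0.02486 = 0.1931 mA.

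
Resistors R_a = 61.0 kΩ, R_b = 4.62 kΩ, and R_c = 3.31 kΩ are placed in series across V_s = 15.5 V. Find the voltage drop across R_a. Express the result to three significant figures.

Series total: ΣR = 61.0 + 4.62 + 3.31 = 68.93 kΩ.
V = V_s · R/ΣR = 15.5 × 0.8850 = 13.72 V.

V ≈ 13.7 V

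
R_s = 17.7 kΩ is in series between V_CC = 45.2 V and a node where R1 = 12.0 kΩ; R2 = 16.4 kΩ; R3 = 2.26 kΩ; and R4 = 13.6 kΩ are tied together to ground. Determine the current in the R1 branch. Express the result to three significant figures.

I ≈ 0.297 mA

Equivalent of the parallel group: R_p = 1.514 kΩ.
Node voltage V_A = V_CC · R_p/(R_s + R_p) = 45.2 × 0.07882 = 3.563 V.
Branch current I = V_A/R1 = 3.563/12.0 = 0.2969 mA.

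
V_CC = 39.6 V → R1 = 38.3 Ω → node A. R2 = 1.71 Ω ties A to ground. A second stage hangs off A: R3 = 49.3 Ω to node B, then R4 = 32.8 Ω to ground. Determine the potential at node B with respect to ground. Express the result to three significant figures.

The second stage (R3 + R4 = 82.10 Ω) loads node A in parallel with R2.
R2 ‖ (R3+R4) = 1.675 Ω.
V_A = 39.6 × 1.675/(38.3 + 1.675) = 1.659 V.
Then the unloaded second divider: V_B = V_A × R4/(R3+R4) = 1.659 × 0.3995 = 0.6629 V.

V_B ≈ 0.663 V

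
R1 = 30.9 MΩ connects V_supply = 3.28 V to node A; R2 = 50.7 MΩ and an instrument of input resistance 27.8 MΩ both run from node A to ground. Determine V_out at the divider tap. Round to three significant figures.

R2 ‖ R_L = (50.7 × 27.8)/(50.7 + 27.8) = 17.95 MΩ.
Now apply the divider: V_out = 3.28 × 0.3675 = 1.205 V.
(Unloaded it would be 2.04 V; the load pulls it down.)

V_out ≈ 1.21 V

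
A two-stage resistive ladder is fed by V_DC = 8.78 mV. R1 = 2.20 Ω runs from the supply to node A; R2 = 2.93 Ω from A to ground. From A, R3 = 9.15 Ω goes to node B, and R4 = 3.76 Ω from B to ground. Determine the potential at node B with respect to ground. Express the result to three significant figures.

V_B ≈ 1.33 mV

Looking into the second stage from A: R3 + R4 = 12.91 Ω appears in parallel with R2.
Effective lower resistance at A: R2 ‖ 12.91 = 2.388 Ω.
So V_A = 8.78 × 0.5205 = 4.570 mV.
Then the unloaded second divider: V_B = V_A × R4/(R3+R4) = 4.570 × 0.2912 = 1.331 mV.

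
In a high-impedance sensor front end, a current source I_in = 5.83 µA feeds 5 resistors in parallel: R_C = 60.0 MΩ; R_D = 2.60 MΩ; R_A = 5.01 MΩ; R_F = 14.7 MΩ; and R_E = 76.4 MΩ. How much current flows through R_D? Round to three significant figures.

ΣG = 1/60.0 + 1/2.60 + 1/5.01 + 1/14.7 + 1/76.4 = 0.6820.
Current divider: I(R_D) = I_in · G_k/ΣG = 5.83 × (0.3846/0.6820) = 5.83 × 0.5640 = 3.288 µA.

I ≈ 3.29 µA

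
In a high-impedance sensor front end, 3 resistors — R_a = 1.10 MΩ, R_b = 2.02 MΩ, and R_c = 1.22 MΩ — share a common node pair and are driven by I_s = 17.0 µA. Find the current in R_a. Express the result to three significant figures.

Conductances: ΣG = 1/1.10 + 1/2.02 + 1/1.22 = 2.224 (1/MΩ).
By the current-divider rule, I = I_s · G_k/ΣG = 17.0 × 0.4088 = 6.950 µA.

I ≈ 6.95 µA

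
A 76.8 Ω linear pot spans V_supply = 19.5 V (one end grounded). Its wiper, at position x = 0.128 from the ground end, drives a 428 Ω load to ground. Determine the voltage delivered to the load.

V_out ≈ 2.45 V

The pot divides into 66.97 Ω above the wiper and 9.830 Ω below.
Lower segment in parallel with the load: 9.830 ‖ 428 = 9.610 Ω.
Then V_out = V_supply · 9.610/(66.97 + 9.610) = 2.447 V.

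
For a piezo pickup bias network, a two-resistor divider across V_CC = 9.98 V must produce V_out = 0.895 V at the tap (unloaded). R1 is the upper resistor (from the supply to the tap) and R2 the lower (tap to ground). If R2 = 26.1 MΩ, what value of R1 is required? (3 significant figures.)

R1 ≈ 265 MΩ

V_out/V_CC = R2/(R1+R2) = 0.08968.
Rearranging, R1 = R2·(1−k)/k = 26.1 × 10.15 = 264.9 MΩ.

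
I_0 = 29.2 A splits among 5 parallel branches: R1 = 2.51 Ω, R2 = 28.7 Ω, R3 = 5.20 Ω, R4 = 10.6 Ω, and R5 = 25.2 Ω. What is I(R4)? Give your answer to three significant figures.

I ≈ 3.63 A

Total conductance ΣG = 1/2.51 + 1/28.7 + 1/5.20 + 1/10.6 + 1/25.2 = 0.7596 (units of 1/Ω).
R4 takes the fraction G_k/ΣG = 0.09434/0.7596 = 0.1242, so I = 29.2 × 0.1242 = 3.627 A.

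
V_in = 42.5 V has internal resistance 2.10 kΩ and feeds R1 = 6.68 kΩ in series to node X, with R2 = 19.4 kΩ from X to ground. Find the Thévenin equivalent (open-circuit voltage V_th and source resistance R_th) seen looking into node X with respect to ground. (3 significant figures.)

R1' = 2.10 + 6.68 = 8.780 kΩ (source resistance + R1).
V_th is the unloaded tap voltage: V_in · R2/(R1'+R2) = 42.5 × 0.6884 = 29.26 V.
With V_in suppressed (replaced by a short), R_th = R1' ‖ R2 = (8.780 × 19.4)/(8.780 + 19.4) = 6.044 kΩ.

V_th ≈ 29.3 V, R_th ≈ 6.04 kΩ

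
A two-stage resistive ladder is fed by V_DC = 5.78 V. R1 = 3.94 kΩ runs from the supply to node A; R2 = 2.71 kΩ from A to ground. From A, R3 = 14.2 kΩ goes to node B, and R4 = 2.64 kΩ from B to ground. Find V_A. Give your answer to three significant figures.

The second stage (R3 + R4 = 16.84 kΩ) loads node A in parallel with R2.
R2 ‖ (R3+R4) = 2.334 kΩ.
V_A = 5.78 × 2.334/(3.94 + 2.334) = 2.150 V.

V_A ≈ 2.15 V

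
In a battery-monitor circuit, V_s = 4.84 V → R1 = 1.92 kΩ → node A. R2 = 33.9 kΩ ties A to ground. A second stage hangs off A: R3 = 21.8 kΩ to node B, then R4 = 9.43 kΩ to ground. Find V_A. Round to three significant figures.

Looking into the second stage from A: R3 + R4 = 31.23 kΩ appears in parallel with R2.
R2 ‖ (R3+R4) = 16.26 kΩ.
So V_A = 4.84 × 0.8944 = 4.329 V.

V_A ≈ 4.33 V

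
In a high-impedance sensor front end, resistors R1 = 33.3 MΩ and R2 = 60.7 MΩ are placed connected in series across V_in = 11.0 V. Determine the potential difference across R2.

V ≈ 7.10 V

ΣR = 33.3 + 60.7 = 94.00 MΩ.
V = V_in · R/ΣR = 11.0 × 0.6457 = 7.103 V.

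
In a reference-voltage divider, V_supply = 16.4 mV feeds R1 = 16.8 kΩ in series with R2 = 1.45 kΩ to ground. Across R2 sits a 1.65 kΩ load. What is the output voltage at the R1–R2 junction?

V_out ≈ 0.720 mV

R2 ‖ R_L = (1.45 × 1.65)/(1.45 + 1.65) = 0.7718 kΩ.
Voltage divider with the loaded lower leg: V_out = 16.4 × 0.7718/(16.8 + 0.7718) = 16.4 × 0.04392 = 0.7203 mV.
(Unloaded it would be 1.30 mV; the load pulls it down.)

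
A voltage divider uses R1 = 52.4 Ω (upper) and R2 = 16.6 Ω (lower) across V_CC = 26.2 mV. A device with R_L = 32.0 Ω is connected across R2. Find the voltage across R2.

First combine the lower leg with the load: R2 ‖ R_L = 10.93 Ω.
Voltage divider with the loaded lower leg: V_out = 26.2 × 10.93/(52.4 + 10.93) = 26.2 × 0.1726 = 4.522 mV.
(Unloaded it would be 6.30 mV; the load pulls it down.)

V_out ≈ 4.52 mV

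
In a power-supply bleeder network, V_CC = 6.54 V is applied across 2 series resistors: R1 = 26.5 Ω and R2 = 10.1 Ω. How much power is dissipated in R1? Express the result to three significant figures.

P ≈ 0.846 W

Series current I = V_CC/ΣR = 6.54/36.60 = 0.1787 A.
P = I²R = 0.03193 × 26.5 = 0.8461 W.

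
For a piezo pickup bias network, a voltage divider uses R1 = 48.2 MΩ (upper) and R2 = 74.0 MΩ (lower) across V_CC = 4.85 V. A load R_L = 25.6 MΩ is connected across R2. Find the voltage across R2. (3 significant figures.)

R2 ‖ R_L = (74.0 × 25.6)/(74.0 + 25.6) = 19.02 MΩ.
Voltage divider with the loaded lower leg: V_out = 4.85 × 19.02/(48.2 + 19.02) = 4.85 × 0.2830 = 1.372 V.
(Unloaded it would be 2.94 V; the load pulls it down.)

V_out ≈ 1.37 V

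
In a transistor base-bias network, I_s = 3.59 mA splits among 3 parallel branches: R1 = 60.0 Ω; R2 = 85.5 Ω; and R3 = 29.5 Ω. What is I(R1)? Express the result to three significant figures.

ΣG = 1/60.0 + 1/85.5 + 1/29.5 = 0.06226.
Current divider: I(R1) = I_s · G_k/ΣG = 3.59 × (0.01667/0.06226) = 3.59 × 0.2677 = 0.9610 mA.

I ≈ 0.961 mA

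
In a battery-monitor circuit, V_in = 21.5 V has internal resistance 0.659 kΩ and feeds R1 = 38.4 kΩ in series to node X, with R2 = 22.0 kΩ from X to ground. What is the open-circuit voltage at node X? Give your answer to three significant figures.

V_th ≈ 7.75 V

R1' = 0.659 + 38.4 = 39.06 kΩ (source resistance + R1).
V_th is the unloaded tap voltage: V_in · R2/(R1'+R2) = 21.5 × 0.3603 = 7.747 V.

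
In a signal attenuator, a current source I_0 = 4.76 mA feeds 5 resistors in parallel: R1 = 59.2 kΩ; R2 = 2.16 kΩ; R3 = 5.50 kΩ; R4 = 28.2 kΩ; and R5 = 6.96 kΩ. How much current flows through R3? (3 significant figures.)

ΣG = 1/59.2 + 1/2.16 + 1/5.50 + 1/28.2 + 1/6.96 = 0.8408.
Current divider: I(R3) = I_0 · G_k/ΣG = 4.76 × (0.1818/0.8408) = 4.76 × 0.2162 = 1.029 mA.

I ≈ 1.03 mA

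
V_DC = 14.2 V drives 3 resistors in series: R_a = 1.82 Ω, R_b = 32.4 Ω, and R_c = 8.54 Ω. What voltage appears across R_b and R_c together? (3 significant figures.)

V ≈ 13.6 V

Total series resistance ΣR = 1.82 + 32.4 + 8.54 = 42.76 Ω.
R_{R_b..R_c} = 32.4 + 8.54 = 40.94 Ω.
Voltage divider: V = V_DC · (40.94 / 42.76) = 14.2 × 0.9574 = 13.60 V.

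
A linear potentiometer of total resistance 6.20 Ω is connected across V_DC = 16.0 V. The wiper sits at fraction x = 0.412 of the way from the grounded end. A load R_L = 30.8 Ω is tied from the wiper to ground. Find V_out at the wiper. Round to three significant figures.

V_out ≈ 6.29 V

The pot divides into 3.646 Ω above the wiper and 2.554 Ω below.
Lower segment in parallel with the load: 2.554 ‖ 30.8 = 2.359 Ω.
V_out = 16.0 × 2.359/(3.646 + 2.359) = 6.285 V.
(Unloaded: V_out = x·V_DC = 6.59 V.)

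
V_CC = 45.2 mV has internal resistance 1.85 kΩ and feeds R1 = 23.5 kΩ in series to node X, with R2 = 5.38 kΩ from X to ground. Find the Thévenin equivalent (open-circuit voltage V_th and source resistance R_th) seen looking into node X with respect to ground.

R1' = 1.85 + 23.5 = 25.35 kΩ (source resistance + R1).
V_th is the unloaded tap voltage: V_CC · R2/(R1'+R2) = 45.2 × 0.1751 = 7.913 mV.
With V_CC suppressed (replaced by a short), R_th = R1' ‖ R2 = (25.35 × 5.38)/(25.35 + 5.38) = 4.438 kΩ.

V_th ≈ 7.91 mV, R_th ≈ 4.44 kΩ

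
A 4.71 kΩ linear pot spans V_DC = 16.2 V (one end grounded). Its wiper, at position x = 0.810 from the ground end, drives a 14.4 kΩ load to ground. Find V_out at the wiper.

Split the track: R_lower = x·R_p = 3.815 kΩ, R_upper = (1−x)·R_p = 0.8949 kΩ.
Lower segment in parallel with the load: 3.815 ‖ 14.4 = 3.016 kΩ.
V_out = 16.2 × 3.016/(0.8949 + 3.016) = 12.49 V.
(Unloaded: V_out = x·V_DC = 13.1 V.)

V_out ≈ 12.5 V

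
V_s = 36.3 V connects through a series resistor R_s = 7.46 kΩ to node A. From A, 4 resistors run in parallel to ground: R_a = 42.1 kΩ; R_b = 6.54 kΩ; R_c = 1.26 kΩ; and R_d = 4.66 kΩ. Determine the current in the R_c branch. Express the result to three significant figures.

I ≈ 2.93 mA

Combine the parallel branches: R_p = (1/42.1 + 1/6.54 + 1/1.26 + 1/4.66)⁻¹ = 0.8440 kΩ.
Node voltage V_A = V_s · R_p/(R_s + R_p) = 36.3 × 0.1016 = 3.689 V.
Branch current I = V_A/R_c = 3.689/1.26 = 2.928 mA.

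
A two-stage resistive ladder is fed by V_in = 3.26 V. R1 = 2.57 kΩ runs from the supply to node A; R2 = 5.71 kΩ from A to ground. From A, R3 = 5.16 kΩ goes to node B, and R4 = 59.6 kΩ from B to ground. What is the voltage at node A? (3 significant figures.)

Node A sees R2 in parallel with the series input of stage 2, R3 + R4 = 64.76 kΩ.
R2 ‖ (R3+R4) = 5.247 kΩ.
V_A = 3.26 × 5.247/(2.57 + 5.247) = 2.188 V.

V_A ≈ 2.19 V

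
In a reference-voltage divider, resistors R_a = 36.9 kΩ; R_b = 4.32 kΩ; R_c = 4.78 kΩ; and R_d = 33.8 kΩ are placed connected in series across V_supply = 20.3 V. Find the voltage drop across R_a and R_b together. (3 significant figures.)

ΣR = 36.9 + 4.32 + 4.78 + 33.8 = 79.80 kΩ.
R_{R_a..R_b} = 36.9 + 4.32 = 41.22 kΩ.
By the voltage-divider rule, V = 20.3 × 41.22/79.80 = 10.49 V.

V ≈ 10.5 V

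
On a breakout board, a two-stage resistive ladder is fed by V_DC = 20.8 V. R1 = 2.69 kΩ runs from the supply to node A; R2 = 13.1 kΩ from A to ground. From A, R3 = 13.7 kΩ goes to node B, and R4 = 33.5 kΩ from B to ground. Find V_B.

The second stage (R3 + R4 = 47.20 kΩ) loads node A in parallel with R2.
Effective lower resistance at A: R2 ‖ 47.20 = 10.25 kΩ.
First divider: V_A = V_DC · 10.25/(2.69 + 10.25) = 16.48 V.
Stage 2 is unloaded, so V_B = V_A · R4/(R3+R4) = 16.48 × 33.5/47.20 = 11.69 V.

V_B ≈ 11.7 V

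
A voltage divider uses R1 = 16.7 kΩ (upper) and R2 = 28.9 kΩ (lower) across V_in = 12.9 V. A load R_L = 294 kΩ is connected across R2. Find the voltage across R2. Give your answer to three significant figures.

V_out ≈ 7.89 V

First combine the lower leg with the load: R2 ‖ R_L = 26.31 kΩ.
Then V_out = V_in · R2'/(R1 + R2') = 12.9 × 26.31/43.01 = 7.892 V.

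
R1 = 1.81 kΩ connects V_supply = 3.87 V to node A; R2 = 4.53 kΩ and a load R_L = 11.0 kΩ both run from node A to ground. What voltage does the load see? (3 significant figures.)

First combine the lower leg with the load: R2 ‖ R_L = 3.209 kΩ.
Voltage divider with the loaded lower leg: V_out = 3.87 × 3.209/(1.81 + 3.209) = 3.87 × 0.6393 = 2.474 V.

V_out ≈ 2.47 V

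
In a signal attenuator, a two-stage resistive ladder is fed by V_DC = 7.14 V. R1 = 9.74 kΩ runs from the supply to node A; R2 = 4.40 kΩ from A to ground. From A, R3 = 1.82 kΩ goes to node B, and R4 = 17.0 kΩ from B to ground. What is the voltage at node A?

V_A ≈ 1.91 V

The second stage (R3 + R4 = 18.82 kΩ) loads node A in parallel with R2.
Effective lower resistance at A: R2 ‖ 18.82 = 3.566 kΩ.
V_A = 7.14 × 3.566/(9.74 + 3.566) = 1.914 V.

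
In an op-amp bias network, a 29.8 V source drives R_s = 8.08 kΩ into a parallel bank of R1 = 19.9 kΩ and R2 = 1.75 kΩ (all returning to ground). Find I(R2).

Parallel bank: R_p = 1/(1/19.9 + 1/1.75) = 1.609 kΩ.
Node voltage V_A = V_CC · R_p/(R_s + R_p) = 29.8 × 0.1660 = 4.948 V.
Branch current I = V_A/R2 = 4.948/1.75 = 2.827 mA.
(Equivalently: I_total = 3.076 mA, then current-divider fraction G_k/ΣG = 0.9192.)

I ≈ 2.83 mA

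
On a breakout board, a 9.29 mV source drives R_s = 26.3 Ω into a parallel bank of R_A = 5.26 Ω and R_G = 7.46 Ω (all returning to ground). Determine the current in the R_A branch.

I ≈ 0.185 mA

Combine the parallel branches: R_p = (1/5.26 + 1/7.46)⁻¹ = 3.085 Ω.
V_A = 9.29 × 3.085/29.38 = 0.9753 mV.
Branch current I = V_A/R_A = 0.9753/5.26 = 0.1854 mA.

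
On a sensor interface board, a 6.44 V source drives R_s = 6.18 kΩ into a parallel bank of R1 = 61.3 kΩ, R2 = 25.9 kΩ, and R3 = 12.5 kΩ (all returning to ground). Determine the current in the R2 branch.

Equivalent of the parallel group: R_p = 7.412 kΩ.
V_A by voltage divider: V_A = 6.44 × 7.412/(6.18 + 7.412) = 3.512 V.
Branch current I = V_A/R2 = 3.512/25.9 = 0.1356 mA.

I ≈ 0.136 mA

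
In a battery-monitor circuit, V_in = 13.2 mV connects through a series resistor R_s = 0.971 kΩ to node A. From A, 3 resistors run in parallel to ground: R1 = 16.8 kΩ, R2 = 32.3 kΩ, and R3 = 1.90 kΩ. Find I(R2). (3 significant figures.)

Combine the parallel branches: R_p = (1/16.8 + 1/32.3 + 1/1.90)⁻¹ = 1.621 kΩ.
V_A = 13.2 × 1.621/2.592 = 8.256 mV.
Branch current I = V_A/R2 = 8.256/32.3 = 0.2556 µA.

I ≈ 0.256 µA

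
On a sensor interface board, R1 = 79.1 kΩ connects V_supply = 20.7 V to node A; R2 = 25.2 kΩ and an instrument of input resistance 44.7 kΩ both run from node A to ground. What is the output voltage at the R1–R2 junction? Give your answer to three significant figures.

V_out ≈ 3.50 V

The load sits in parallel with R2, giving an effective lower resistance R2' = R2·R_L/(R2+R_L) = 16.12 kΩ.
Now apply the divider: V_out = 20.7 × 0.1692 = 3.503 V.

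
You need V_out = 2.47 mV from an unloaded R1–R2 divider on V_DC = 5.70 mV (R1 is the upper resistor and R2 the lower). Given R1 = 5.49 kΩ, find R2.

Required fraction k = V_out/V_DC = 0.4333.
R2 = R1 · 0.4333/(1 − 0.4333) = 4.198 kΩ.

R2 ≈ 4.20 kΩ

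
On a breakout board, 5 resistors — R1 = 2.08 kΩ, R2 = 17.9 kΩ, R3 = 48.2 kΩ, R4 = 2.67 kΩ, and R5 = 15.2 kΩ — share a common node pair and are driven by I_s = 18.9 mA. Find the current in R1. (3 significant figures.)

I ≈ 9.11 mA

Total conductance ΣG = 1/2.08 + 1/17.9 + 1/48.2 + 1/2.67 + 1/15.2 = 0.9977 (units of 1/kΩ).
By the current-divider rule, I = I_s · G_k/ΣG = 18.9 × 0.4819 = 9.107 mA.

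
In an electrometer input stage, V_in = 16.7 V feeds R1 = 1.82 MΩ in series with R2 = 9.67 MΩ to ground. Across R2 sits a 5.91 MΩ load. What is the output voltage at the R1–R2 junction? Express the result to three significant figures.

R2 ‖ R_L = (9.67 × 5.91)/(9.67 + 5.91) = 3.668 MΩ.
Now apply the divider: V_out = 16.7 × 0.6684 = 11.16 V.

V_out ≈ 11.2 V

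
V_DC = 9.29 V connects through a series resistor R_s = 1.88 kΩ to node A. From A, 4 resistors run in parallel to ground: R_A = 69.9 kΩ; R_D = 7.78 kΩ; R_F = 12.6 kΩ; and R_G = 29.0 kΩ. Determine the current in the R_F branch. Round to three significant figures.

I ≈ 0.497 mA

Parallel bank: R_p = 1/(1/69.9 + 1/7.78 + 1/12.6 + 1/29.0) = 3.896 kΩ.
V_A = 9.29 × 3.896/5.776 = 6.266 V.
I(R_F) = V_A / R_F = 6.266/12.6 = 0.4973 mA.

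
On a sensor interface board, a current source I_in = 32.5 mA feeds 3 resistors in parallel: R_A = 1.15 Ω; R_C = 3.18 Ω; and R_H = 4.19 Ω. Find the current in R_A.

I ≈ 19.9 mA

Total conductance ΣG = 1/1.15 + 1/3.18 + 1/4.19 = 1.423 (units of 1/Ω).
R_A takes the fraction G_k/ΣG = 0.8696/1.423 = 0.6112, so I = 32.5 × 0.6112 = 19.86 mA.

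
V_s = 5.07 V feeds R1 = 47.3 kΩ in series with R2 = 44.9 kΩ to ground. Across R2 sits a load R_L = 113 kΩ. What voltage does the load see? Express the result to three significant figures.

R2 ‖ R_L = (44.9 × 113)/(44.9 + 113) = 32.13 kΩ.
Then V_out = V_s · R2'/(R1 + R2') = 5.07 × 32.13/79.43 = 2.051 V.
(Unloaded it would be 2.47 V; the load pulls it down.)

V_out ≈ 2.05 V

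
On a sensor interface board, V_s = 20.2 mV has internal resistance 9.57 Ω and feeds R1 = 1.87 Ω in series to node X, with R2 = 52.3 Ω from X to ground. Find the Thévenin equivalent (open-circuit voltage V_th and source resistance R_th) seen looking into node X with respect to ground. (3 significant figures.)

R1' = 9.57 + 1.87 = 11.44 Ω (source resistance + R1).
With X open, the divider is unloaded: V_th = 20.2 × 52.3/63.74 = 16.57 mV.
With V_s suppressed (replaced by a short), R_th = R1' ‖ R2 = (11.44 × 52.3)/(11.44 + 52.3) = 9.387 Ω.

V_th ≈ 16.6 mV, R_th ≈ 9.39 Ω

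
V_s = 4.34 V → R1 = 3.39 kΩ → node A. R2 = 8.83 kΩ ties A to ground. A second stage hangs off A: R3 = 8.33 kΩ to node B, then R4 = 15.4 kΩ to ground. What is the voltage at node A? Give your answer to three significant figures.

The second stage (R3 + R4 = 23.73 kΩ) loads node A in parallel with R2.
Effective lower resistance at A: R2 ‖ 23.73 = 6.435 kΩ.
First divider: V_A = V_s · 6.435/(3.39 + 6.435) = 2.843 V.

V_A ≈ 2.84 V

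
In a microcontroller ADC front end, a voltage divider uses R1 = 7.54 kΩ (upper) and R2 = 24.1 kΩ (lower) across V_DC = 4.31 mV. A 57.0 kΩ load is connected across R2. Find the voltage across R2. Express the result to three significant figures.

R2 ‖ R_L = (24.1 × 57.0)/(24.1 + 57.0) = 16.94 kΩ.
Voltage divider with the loaded lower leg: V_out = 4.31 × 16.94/(7.54 + 16.94) = 4.31 × 0.6920 = 2.982 mV.

V_out ≈ 2.98 mV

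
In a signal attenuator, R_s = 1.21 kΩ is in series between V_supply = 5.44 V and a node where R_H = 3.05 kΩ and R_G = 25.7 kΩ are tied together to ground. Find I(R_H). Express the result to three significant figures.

Equivalent of the parallel group: R_p = 2.726 kΩ.
Node voltage V_A = V_supply · R_p/(R_s + R_p) = 5.44 × 0.6926 = 3.768 V.
I(R_H) = V_A / R_H = 3.768/3.05 = 1.235 mA.

I ≈ 1.24 mA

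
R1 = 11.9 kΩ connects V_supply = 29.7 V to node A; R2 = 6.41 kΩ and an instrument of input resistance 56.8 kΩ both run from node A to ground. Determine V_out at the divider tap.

R2 ‖ R_L = (6.41 × 56.8)/(6.41 + 56.8) = 5.760 kΩ.
Voltage divider with the loaded lower leg: V_out = 29.7 × 5.760/(11.9 + 5.760) = 29.7 × 0.3262 = 9.687 V.

V_out ≈ 9.69 V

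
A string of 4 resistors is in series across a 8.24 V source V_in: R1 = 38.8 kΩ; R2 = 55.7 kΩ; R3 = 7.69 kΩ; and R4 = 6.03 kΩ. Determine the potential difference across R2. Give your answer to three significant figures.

V ≈ 4.24 V

Total series resistance ΣR = 38.8 + 55.7 + 7.69 + 6.03 = 108.2 kΩ.
Voltage divider: V = V_in · (55.70 / 108.2) = 8.24 × 0.5147 = 4.241 V.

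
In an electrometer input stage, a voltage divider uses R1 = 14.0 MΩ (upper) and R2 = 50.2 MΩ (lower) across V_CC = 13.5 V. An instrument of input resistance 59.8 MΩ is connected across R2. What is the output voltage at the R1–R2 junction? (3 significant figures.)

V_out ≈ 8.92 V

First combine the lower leg with the load: R2 ‖ R_L = 27.29 MΩ.
Then V_out = V_CC · R2'/(R1 + R2') = 13.5 × 27.29/41.29 = 8.923 V.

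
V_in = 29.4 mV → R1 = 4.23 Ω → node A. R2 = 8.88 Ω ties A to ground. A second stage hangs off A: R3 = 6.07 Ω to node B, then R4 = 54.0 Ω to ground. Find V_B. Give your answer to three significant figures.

The second stage (R3 + R4 = 60.07 Ω) loads node A in parallel with R2.
R2 ‖ (R3+R4) = 7.736 Ω.
V_A = 29.4 × 7.736/(4.23 + 7.736) = 19.01 mV.
Stage 2 is unloaded, so V_B = V_A · R4/(R3+R4) = 19.01 × 54.0/60.07 = 17.09 mV.

V_B ≈ 17.1 mV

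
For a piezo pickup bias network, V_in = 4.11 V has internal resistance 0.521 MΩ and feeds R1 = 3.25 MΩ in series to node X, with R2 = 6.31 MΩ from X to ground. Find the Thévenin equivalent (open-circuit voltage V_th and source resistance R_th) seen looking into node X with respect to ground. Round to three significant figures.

R1' = 0.521 + 3.25 = 3.771 MΩ (source resistance + R1).
V_th is the unloaded tap voltage: V_in · R2/(R1'+R2) = 4.11 × 0.6259 = 2.573 V.
With V_in suppressed (replaced by a short), R_th = R1' ‖ R2 = (3.771 × 6.31)/(3.771 + 6.31) = 2.360 MΩ.

V_th ≈ 2.57 V, R_th ≈ 2.36 MΩ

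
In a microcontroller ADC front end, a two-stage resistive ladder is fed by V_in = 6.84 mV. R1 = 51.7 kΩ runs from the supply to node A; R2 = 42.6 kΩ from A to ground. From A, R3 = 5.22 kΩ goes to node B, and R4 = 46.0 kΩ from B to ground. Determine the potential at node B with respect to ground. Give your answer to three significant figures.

The second stage (R3 + R4 = 51.22 kΩ) loads node A in parallel with R2.
R2 ‖ (R3+R4) = 23.26 kΩ.
So V_A = 6.84 × 0.3103 = 2.122 mV.
V_B = V_A × 0.8981 = 1.906 mV.

V_B ≈ 1.91 mV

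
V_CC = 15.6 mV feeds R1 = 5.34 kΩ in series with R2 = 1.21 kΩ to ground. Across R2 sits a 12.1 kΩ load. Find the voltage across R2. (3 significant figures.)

V_out ≈ 2.66 mV

First combine the lower leg with the load: R2 ‖ R_L = 1.100 kΩ.
Voltage divider with the loaded lower leg: V_out = 15.6 × 1.100/(5.34 + 1.100) = 15.6 × 0.1708 = 2.665 mV.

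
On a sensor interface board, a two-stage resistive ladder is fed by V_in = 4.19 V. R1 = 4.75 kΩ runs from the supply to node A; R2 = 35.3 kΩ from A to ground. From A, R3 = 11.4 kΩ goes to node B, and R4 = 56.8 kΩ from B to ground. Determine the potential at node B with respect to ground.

Looking into the second stage from A: R3 + R4 = 68.20 kΩ appears in parallel with R2.
Effective lower resistance at A: R2 ‖ 68.20 = 23.26 kΩ.
First divider: V_A = V_in · 23.26/(4.75 + 23.26) = 3.479 V.
V_B = V_A × 0.8328 = 2.898 V.

V_B ≈ 2.90 V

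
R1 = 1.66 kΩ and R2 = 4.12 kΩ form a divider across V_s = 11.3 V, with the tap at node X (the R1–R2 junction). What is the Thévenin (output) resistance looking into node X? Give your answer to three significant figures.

With V_s suppressed (replaced by a short), R_th = R1 ‖ R2 = (1.660 × 4.12)/(1.660 + 4.12) = 1.183 kΩ.

R_th ≈ 1.18 kΩ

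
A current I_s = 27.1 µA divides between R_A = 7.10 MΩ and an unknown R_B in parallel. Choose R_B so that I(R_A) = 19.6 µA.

R_B ≈ 18.6 MΩ

In a two-way split, I_A/I_s = R_B/(R_A + R_B).
19.6/27.1 = R_B/(R_A + R_B) → R_B = R_A · (0.7232)/(1 − 0.7232) = 7.10 × 2.613 = 18.55 MΩ.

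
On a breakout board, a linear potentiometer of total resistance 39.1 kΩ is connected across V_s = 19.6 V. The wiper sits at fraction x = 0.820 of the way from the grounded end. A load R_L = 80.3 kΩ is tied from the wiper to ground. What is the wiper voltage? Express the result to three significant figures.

V_out ≈ 15.0 V

The pot divides into 7.038 kΩ above the wiper and 32.06 kΩ below.
Lower segment in parallel with the load: 32.06 ‖ 80.3 = 22.91 kΩ.
V_out = 19.6 × 22.91/(7.038 + 22.91) = 14.99 V.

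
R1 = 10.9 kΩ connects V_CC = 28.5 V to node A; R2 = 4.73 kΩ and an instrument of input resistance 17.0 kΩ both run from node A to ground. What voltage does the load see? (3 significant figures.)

V_out ≈ 7.22 V

R2 ‖ R_L = (4.73 × 17.0)/(4.73 + 17.0) = 3.700 kΩ.
Then V_out = V_CC · R2'/(R1 + R2') = 28.5 × 3.700/14.60 = 7.223 V.
(Unloaded it would be 8.62 V; the load pulls it down.)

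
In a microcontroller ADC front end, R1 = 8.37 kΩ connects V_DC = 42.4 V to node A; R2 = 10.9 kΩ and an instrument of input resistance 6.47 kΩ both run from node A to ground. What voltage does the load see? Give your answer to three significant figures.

V_out ≈ 13.8 V

First combine the lower leg with the load: R2 ‖ R_L = 4.060 kΩ.
Then V_out = V_DC · R2'/(R1 + R2') = 42.4 × 4.060/12.43 = 13.85 V.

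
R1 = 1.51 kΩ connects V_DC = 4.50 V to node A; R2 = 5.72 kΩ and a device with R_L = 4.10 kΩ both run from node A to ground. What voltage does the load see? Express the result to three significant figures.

V_out ≈ 2.76 V

First combine the lower leg with the load: R2 ‖ R_L = 2.388 kΩ.
Voltage divider with the loaded lower leg: V_out = 4.50 × 2.388/(1.51 + 2.388) = 4.50 × 0.6126 = 2.757 V.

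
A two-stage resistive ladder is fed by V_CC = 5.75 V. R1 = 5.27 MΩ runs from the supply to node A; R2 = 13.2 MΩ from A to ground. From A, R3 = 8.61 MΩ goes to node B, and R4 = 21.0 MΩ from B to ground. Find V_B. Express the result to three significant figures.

V_B ≈ 2.59 V

Node A sees R2 in parallel with the series input of stage 2, R3 + R4 = 29.61 MΩ.
Effective lower resistance at A: R2 ‖ 29.61 = 9.130 MΩ.
So V_A = 5.75 × 0.6340 = 3.646 V.
V_B = V_A × 0.7092 = 2.586 V.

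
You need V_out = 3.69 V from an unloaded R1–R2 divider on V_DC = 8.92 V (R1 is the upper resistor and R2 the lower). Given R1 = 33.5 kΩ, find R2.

The divider ratio is R2/(R1+R2) = 3.69/8.92 = 0.4137.
R2 = R1 · 0.4137/(1 − 0.4137) = 23.64 kΩ.

R2 ≈ 23.6 kΩ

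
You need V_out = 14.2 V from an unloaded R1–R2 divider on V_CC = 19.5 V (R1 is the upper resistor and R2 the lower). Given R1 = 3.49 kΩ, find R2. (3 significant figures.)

Required fraction k = V_out/V_CC = 0.7282.
Rearranging, R2 = R1·k/(1−k) = 3.49 × 2.679 = 9.351 kΩ.

R2 ≈ 9.35 kΩ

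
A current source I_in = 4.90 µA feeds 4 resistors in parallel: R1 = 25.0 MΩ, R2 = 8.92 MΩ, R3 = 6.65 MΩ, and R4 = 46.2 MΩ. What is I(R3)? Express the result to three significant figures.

Total conductance ΣG = 1/25.0 + 1/8.92 + 1/6.65 + 1/46.2 = 0.3241 (units of 1/MΩ).
R3 takes the fraction G_k/ΣG = 0.1504/0.3241 = 0.4639, so I = 4.90 × 0.4639 = 2.273 µA.

I ≈ 2.27 µA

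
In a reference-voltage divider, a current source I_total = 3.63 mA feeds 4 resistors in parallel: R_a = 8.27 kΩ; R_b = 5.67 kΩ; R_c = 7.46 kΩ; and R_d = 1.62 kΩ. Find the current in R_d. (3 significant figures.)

ΣG = 1/8.27 + 1/5.67 + 1/7.46 + 1/1.62 = 1.049.
R_d takes the fraction G_k/ΣG = 0.6173/1.049 = 0.5887, so I = 3.63 × 0.5887 = 2.137 mA.

I ≈ 2.14 mA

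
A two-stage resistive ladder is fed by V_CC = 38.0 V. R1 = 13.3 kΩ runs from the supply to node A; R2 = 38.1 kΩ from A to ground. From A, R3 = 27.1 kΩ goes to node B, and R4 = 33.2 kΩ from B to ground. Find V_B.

The second stage (R3 + R4 = 60.30 kΩ) loads node A in parallel with R2.
Effective lower resistance at A: R2 ‖ 60.30 = 23.35 kΩ.
So V_A = 38.0 × 0.6371 = 24.21 V.
Then the unloaded second divider: V_B = V_A × R4/(R3+R4) = 24.21 × 0.5506 = 13.33 V.

V_B ≈ 13.3 V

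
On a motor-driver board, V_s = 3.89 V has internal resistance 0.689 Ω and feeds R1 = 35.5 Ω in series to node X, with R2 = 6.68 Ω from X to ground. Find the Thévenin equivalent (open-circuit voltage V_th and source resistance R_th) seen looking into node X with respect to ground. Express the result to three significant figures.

V_th ≈ 0.606 V, R_th ≈ 5.64 Ω

R1' = 0.689 + 35.5 = 36.19 Ω (source resistance + R1).
V_th is the unloaded tap voltage: V_s · R2/(R1'+R2) = 3.89 × 0.1558 = 0.6062 V.
With V_s suppressed (replaced by a short), R_th = R1' ‖ R2 = (36.19 × 6.68)/(36.19 + 6.68) = 5.639 Ω.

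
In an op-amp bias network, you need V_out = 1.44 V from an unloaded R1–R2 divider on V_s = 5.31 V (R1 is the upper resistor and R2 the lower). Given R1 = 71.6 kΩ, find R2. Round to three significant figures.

R2 ≈ 26.6 kΩ

The divider ratio is R2/(R1+R2) = 1.44/5.31 = 0.2712.
So R2 = R1 · V_out/(V_s − V_out) = 71.6 × 1.44/(5.31 − 1.44) = 71.6 × 0.3721 = 26.64 kΩ.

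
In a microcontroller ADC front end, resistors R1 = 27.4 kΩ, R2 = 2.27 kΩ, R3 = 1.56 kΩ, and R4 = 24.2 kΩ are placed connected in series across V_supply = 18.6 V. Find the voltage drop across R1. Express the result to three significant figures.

ΣR = 27.4 + 2.27 + 1.56 + 24.2 = 55.43 kΩ.
By the voltage-divider rule, V = 18.6 × 27.40/55.43 = 9.194 V.

V ≈ 9.19 V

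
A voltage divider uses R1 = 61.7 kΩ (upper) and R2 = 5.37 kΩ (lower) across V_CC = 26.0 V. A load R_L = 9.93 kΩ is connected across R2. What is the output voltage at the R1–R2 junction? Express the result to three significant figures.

V_out ≈ 1.39 V

The load sits in parallel with R2, giving an effective lower resistance R2' = R2·R_L/(R2+R_L) = 3.485 kΩ.
Then V_out = V_CC · R2'/(R1 + R2') = 26.0 × 3.485/65.19 = 1.390 V.
(Unloaded it would be 2.08 V; the load pulls it down.)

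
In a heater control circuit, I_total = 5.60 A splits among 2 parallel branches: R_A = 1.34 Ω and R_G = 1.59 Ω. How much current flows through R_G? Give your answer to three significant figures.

Two-branch current divider: I_k = I_total · R_other/(R_1 + R_2).
So I = 5.60 × 1.34/2.930 = 2.561 A.

I ≈ 2.56 A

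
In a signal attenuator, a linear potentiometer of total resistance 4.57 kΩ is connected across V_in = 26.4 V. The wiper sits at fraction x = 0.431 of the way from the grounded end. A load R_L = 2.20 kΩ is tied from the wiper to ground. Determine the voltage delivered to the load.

Lower segment x·R_p = 1.970 kΩ; upper segment (1−x)·R_p = 2.600 kΩ.
R_L loads the lower segment: effective lower R = 1.039 kΩ.
Loaded-divider output: V_out = 26.4 × 0.2855 = 7.538 V.

V_out ≈ 7.54 V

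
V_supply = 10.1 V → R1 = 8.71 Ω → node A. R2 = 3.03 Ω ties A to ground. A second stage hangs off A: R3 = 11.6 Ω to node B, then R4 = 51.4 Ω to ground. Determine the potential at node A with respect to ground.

V_A ≈ 2.52 V

The second stage (R3 + R4 = 63.00 Ω) loads node A in parallel with R2.
Effective lower resistance at A: R2 ‖ 63.00 = 2.891 Ω.
V_A = 10.1 × 2.891/(8.71 + 2.891) = 2.517 V.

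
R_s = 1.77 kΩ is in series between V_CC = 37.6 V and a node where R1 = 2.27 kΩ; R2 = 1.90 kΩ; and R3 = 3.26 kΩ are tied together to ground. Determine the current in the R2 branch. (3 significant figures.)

Combine the parallel branches: R_p = (1/2.27 + 1/1.90 + 1/3.26)⁻¹ = 0.7852 kΩ.
Node voltage V_A = V_CC · R_p/(R_s + R_p) = 37.6 × 0.3073 = 11.55 V.
I(R2) = V_A / R2 = 11.55/1.90 = 6.081 mA.
(Check via current divider: I_total = 14.72 mA; share G_k/ΣG = 0.4133 → same result.)

I ≈ 6.08 mA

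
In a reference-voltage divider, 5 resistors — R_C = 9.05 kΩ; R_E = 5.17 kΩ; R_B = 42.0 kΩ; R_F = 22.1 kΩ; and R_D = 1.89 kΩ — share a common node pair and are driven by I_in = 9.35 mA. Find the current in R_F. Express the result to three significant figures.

ΣG = 1/9.05 + 1/5.17 + 1/42.0 + 1/22.1 + 1/1.89 = 0.9021.
By the current-divider rule, I = I_in · G_k/ΣG = 9.35 × 0.05016 = 0.4690 mA.

I ≈ 0.469 mA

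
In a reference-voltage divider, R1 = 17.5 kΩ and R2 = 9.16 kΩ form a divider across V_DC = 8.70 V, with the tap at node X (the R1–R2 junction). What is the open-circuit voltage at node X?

V_th is the unloaded tap voltage: V_DC · R2/(R1+R2) = 8.70 × 0.3436 = 2.989 V.

V_th ≈ 2.99 V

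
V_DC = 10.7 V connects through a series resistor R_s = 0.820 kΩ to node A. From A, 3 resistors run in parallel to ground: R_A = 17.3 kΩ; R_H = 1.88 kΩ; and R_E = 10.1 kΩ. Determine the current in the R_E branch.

I ≈ 0.677 mA

Equivalent of the parallel group: R_p = 1.452 kΩ.
V_A by voltage divider: V_A = 10.7 × 1.452/(0.820 + 1.452) = 6.838 V.
I(R_E) = V_A / R_E = 6.838/10.1 = 0.6770 mA.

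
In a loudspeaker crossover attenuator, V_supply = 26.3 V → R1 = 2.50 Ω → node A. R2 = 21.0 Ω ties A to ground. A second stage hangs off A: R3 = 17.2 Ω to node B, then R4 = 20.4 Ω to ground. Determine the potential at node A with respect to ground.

V_A ≈ 22.2 V

The second stage (R3 + R4 = 37.60 Ω) loads node A in parallel with R2.
Effective lower resistance at A: R2 ‖ 37.60 = 13.47 Ω.
V_A = 26.3 × 13.47/(2.50 + 13.47) = 22.18 V.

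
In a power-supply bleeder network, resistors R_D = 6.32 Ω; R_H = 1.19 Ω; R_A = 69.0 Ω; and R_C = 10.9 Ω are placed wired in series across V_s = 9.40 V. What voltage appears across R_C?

V ≈ 1.17 V

Total series resistance ΣR = 6.32 + 1.19 + 69.0 + 10.9 = 87.41 Ω.
Voltage divider: V = V_s · (10.90 / 87.41) = 9.40 × 0.1247 = 1.172 V.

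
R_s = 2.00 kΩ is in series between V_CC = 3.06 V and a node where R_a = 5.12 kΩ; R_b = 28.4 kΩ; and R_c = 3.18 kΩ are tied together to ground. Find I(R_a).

I ≈ 0.286 mA

Parallel bank: R_p = 1/(1/5.12 + 1/28.4 + 1/3.18) = 1.835 kΩ.
V_A = 3.06 × 1.835/3.835 = 1.464 V.
Branch current I = V_A/R_a = 1.464/5.12 = 0.2860 mA.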